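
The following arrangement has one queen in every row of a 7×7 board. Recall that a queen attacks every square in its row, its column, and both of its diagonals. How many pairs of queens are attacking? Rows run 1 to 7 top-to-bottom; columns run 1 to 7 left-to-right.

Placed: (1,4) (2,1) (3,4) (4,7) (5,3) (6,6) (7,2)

2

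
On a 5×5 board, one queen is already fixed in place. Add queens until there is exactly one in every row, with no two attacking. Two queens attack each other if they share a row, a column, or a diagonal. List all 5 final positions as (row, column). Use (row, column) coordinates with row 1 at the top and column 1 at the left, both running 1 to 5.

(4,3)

Row 1: attacked by (4,3)→{3}. Safe: 1, 2, 4, 5. Place at column 4.
Row 2: attacked by (1,4)→{3,4,5}; (4,3)→{1,3,5}. Safe: 2. Place at column 2.
Row 3: attacked by (1,4)→{2,4}; (2,2)→{1,2,3}; (4,3)→{2,3,4}. Safe: 5. Place at column 5.
Row 5: attacked by (1,4)→{4}; (2,2)→{2,5}; (3,5)→{3,5}; (4,3)→{2,3,4}. Safe: 1. Place at column 1.
Columns [4, 2, 5, 3, 1], r−c [-3, 0, -2, 1, 4], r+c [5, 4, 8, 7, 6] are all distinct, so no two queens attack.

(1,4) (2,2) (3,5) (4,3) (5,1)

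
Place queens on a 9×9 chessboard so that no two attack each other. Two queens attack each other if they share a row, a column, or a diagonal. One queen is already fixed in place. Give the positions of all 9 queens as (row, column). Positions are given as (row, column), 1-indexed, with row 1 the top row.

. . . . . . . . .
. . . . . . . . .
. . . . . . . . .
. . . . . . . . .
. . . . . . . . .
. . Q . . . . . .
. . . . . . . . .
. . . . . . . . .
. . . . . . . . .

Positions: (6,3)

Row 1: attacked by (6,3)→{3,8}. Safe: 1, 2, 4, 5, 6, 7, 9. Place at column 6.
Row 2: attacked by (1,6)→{5,6,7}; (6,3)→{3,7}. Safe: 1, 2, 4, 8, 9. Place at column 8.
Row 3: attacked by (1,6)→{4,6,8}; (2,8)→{7,8,9}; (6,3)→{3,6}. Safe: 1, 2, 5. Place at column 2.
Row 4: attacked by (1,6)→{3,6,9}; (2,8)→{6,8}; (3,2)→{1,2,3}; (6,3)→{1,3,5}. Safe: 4, 7. Place at column 7.
Row 5: attacked by (1,6)→{2,6}; (2,8)→{5,8}; (3,2)→{2,4}; (4,7)→{6,7,8}; (6,3)→{2,3,4}. Safe: 1, 9. Place at column 1.
Row 7: attacked by (1,6)→{6}; (2,8)→{3,8}; (3,2)→{2,6}; (4,7)→{4,7}; (5,1)→{1,3}; (6,3)→{2,3,4}. Safe: 5, 9. Place at column 5.
Row 8: attacked by (1,6)→{6}; (2,8)→{2,8}; (3,2)→{2,7}; (4,7)→{3,7}; (5,1)→{1,4}; (6,3)→{1,3,5}; (7,5)→{4,5,6}. Safe: 9. Place at column 9.
Row 9: attacked by (1,6)→{6}; (2,8)→{1,8}; (3,2)→{2,8}; (4,7)→{2,7}; (5,1)→{1,5}; (6,3)→{3,6}; (7,5)→{3,5,7}; (8,9)→{8,9}. Safe: 4. Place at column 4.
Columns [6, 8, 2, 7, 1, 3, 5, 9, 4], r−c [-5, -6, 1, -3, 4, 3, 2, -1, 5], r+c [7, 10, 5, 11, 6, 9, 12, 17, 13] are all distinct, so no two queens attack.

(1,6) (2,8) (3,2) (4,7) (5,1) (6,3) (7,5) (8,9) (9,4)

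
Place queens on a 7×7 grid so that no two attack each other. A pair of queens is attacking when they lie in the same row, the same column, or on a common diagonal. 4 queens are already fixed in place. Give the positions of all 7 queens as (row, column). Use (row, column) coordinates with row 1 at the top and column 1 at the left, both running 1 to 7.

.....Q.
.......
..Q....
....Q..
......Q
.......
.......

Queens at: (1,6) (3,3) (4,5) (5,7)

(1,6) (2,1) (3,3) (4,5) (5,7) (6,2) (7,4)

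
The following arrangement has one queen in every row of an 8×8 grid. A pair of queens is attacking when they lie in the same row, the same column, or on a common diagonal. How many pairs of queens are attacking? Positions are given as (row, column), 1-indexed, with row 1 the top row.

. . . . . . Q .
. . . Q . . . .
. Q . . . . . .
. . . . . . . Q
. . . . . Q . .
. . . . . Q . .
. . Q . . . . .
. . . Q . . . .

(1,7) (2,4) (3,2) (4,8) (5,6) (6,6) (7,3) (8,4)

6

Same column: (2,4)–(8,4) (column 4); (5,6)–(6,6) (column 6).
Same diagonal: (4,8)–(6,6) (|4−6| = |8−6| = 2); (4,8)–(8,4) (|4−8| = |8−4| = 4); (6,6)–(8,4) (|6−8| = |6−4| = 2); (7,3)–(8,4) (|7−8| = |3−4| = 1).
Total attacking pairs: 6.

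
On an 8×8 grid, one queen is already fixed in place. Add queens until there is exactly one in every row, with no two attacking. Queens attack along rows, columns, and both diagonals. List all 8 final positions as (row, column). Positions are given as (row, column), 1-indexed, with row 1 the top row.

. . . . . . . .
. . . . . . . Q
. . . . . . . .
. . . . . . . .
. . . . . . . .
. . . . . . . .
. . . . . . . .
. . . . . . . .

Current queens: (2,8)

Row 1: attacked by (2,8)→{7,8}. Safe: 1, 2, 3, 4, 5, 6. Place at column 3.
Row 3: attacked by (1,3)→{1,3,5}; (2,8)→{7,8}. Safe: 2, 4, 6. Place at column 4.
Row 4: attacked by (1,3)→{3,6}; (2,8)→{6,8}; (3,4)→{3,4,5}. Safe: 1, 2, 7. Place at column 7.
Row 5: attacked by (1,3)→{3,7}; (2,8)→{5,8}; (3,4)→{2,4,6}; (4,7)→{6,7,8}. Safe: 1. Place at column 1.
Row 6: attacked by (1,3)→{3,8}; (2,8)→{4,8}; (3,4)→{1,4,7}; (4,7)→{5,7}; (5,1)→{1,2}. Safe: 6. Place at column 6.
Row 7: attacked by (1,3)→{3}; (2,8)→{3,8}; (3,4)→{4,8}; (4,7)→{4,7}; (5,1)→{1,3}; (6,6)→{5,6,7}. Safe: 2. Place at column 2.
Row 8: attacked by (1,3)→{3}; (2,8)→{2,8}; (3,4)→{4}; (4,7)→{3,7}; (5,1)→{1,4}; (6,6)→{4,6,8}; (7,2)→{1,2,3}. Safe: 5. Place at column 5.
Columns [3, 8, 4, 7, 1, 6, 2, 5], r−c [-2, -6, -1, -3, 4, 0, 5, 3], r+c [4, 10, 7, 11, 6, 12, 9, 13] are all distinct, so no two queens attack.

(1,3) (2,8) (3,4) (4,7) (5,1) (6,6) (7,2) (8,5)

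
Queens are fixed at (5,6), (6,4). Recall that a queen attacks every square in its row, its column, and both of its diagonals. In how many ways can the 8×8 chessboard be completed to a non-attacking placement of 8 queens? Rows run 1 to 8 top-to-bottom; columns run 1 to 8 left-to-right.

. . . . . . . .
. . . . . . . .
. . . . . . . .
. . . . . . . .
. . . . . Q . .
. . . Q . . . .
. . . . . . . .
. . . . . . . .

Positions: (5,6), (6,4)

Branch on row 1: col 1 → 0; col 3 → 2; col 5 → 0; col 7 → 1; col 8 → 0.
Sum: 0 + 2 + 0 + 1 + 0 = 3.

3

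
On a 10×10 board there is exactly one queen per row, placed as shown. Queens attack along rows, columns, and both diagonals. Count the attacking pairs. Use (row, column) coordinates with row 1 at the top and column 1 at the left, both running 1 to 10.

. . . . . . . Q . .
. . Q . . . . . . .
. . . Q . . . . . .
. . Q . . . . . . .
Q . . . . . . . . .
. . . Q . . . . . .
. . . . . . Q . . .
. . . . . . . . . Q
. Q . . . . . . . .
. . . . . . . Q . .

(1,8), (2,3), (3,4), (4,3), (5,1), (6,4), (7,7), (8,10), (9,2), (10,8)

Same column: (1,8)–(10,8) (column 8); (2,3)–(4,3) (column 3); (3,4)–(6,4) (column 4).
Same diagonal: (2,3)–(3,4) (|2−3| = |3−4| = 1); (3,4)–(4,3) (|3−4| = |4−3| = 1); (6,4)–(10,8) (|6−10| = |4−8| = 4); (8,10)–(10,8) (|8−10| = |10−8| = 2).
Total attacking pairs: 7.

7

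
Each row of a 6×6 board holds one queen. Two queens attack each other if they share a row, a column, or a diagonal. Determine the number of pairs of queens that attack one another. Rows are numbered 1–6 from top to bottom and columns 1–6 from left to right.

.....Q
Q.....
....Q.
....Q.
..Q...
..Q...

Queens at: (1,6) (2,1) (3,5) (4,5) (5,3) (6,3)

4

Same column: (3,5)–(4,5) (column 5); (5,3)–(6,3) (column 3).
Same diagonal: (3,5)–(5,3) (|3−5| = |5−3| = 2); (4,5)–(6,3) (|4−6| = |5−3| = 2).
Total attacking pairs: 4.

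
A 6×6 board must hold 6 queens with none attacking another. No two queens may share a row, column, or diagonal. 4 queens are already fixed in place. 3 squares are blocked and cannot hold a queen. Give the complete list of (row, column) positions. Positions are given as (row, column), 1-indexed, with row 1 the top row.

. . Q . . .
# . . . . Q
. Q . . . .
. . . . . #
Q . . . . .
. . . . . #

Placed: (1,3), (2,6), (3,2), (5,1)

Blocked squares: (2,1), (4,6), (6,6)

(1,3) (2,6) (3,2) (4,5) (5,1) (6,4)

Row 4: attacked by (1,3)→{3,6}; (2,6)→{4,6}; (3,2)→{1,2,3}; (5,1)→{1,2}. Blocked: 6. Safe: 5. Place at column 5.
Row 6: attacked by (1,3)→{3}; (2,6)→{2,6}; (3,2)→{2,5}; (4,5)→{3,5}; (5,1)→{1,2}. Blocked: 6. Safe: 4. Place at column 4.
Columns [3, 6, 2, 5, 1, 4], r−c [-2, -4, 1, -1, 4, 2], r+c [4, 8, 5, 9, 6, 10] are all distinct, so no two queens attack.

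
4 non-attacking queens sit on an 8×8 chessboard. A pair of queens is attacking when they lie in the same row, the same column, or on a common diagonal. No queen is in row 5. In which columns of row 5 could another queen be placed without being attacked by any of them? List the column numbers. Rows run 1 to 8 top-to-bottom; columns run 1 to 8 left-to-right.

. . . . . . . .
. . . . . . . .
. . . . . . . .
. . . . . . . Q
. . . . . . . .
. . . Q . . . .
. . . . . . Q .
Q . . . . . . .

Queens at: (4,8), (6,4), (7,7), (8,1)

(4,8) attacks row 5 at column 8 and diagonals 7.
(6,4) attacks row 5 at column 4 and diagonals 3, 5.
(7,7) attacks row 5 at column 7 and diagonals 5.
(8,1) attacks row 5 at column 1 and diagonals 4.
Attacked columns: {1, 3, 4, 5, 7, 8}. Safe: {2, 6}.

columns 2, 6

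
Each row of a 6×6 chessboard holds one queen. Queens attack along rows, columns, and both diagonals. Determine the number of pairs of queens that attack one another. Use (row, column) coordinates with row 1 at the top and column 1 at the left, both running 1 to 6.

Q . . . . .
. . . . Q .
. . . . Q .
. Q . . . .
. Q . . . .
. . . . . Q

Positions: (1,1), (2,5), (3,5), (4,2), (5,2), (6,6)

4

Same column: (2,5)–(3,5) (column 5); (4,2)–(5,2) (column 2).
Same diagonal: (1,1)–(6,6) (|1−6| = |1−6| = 5); (2,5)–(5,2) (|2−5| = |5−2| = 3).
Total attacking pairs: 4.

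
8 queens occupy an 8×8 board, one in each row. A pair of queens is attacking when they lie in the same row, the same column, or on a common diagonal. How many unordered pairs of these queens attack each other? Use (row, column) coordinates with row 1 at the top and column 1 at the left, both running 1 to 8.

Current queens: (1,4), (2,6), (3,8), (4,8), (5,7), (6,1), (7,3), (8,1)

Same column: (3,8)–(4,8) (column 8); (6,1)–(8,1) (column 1).
Same diagonal: (2,6)–(4,8) (|2−4| = |6−8| = 2); (4,8)–(5,7) (|4−5| = |8−7| = 1).
Total attacking pairs: 4.

4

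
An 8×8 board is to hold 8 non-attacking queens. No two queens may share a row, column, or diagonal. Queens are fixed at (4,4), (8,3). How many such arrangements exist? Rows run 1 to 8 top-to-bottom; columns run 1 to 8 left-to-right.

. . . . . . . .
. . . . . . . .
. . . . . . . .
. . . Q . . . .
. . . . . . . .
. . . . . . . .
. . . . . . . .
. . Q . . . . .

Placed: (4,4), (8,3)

Branch on row 1: col 2 → 1; col 5 → 1; col 6 → 1; col 8 → 0.
Sum: 1 + 1 + 1 + 0 = 3.

3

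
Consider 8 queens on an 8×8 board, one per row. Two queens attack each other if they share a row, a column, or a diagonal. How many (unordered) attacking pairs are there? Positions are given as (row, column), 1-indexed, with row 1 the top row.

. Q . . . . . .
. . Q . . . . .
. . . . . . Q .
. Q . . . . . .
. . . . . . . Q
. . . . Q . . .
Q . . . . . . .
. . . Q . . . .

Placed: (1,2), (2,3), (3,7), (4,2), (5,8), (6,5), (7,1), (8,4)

Same column: (1,2)–(4,2) (column 2).
Same diagonal: (1,2)–(2,3) (|1−2| = |2−3| = 1).
Total attacking pairs: 2.

2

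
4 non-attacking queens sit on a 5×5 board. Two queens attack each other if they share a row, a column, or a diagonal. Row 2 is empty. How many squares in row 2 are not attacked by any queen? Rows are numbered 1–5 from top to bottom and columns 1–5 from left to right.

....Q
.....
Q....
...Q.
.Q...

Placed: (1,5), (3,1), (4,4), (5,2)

(1,5) attacks row 2 at column 5 and diagonals 4.
(3,1) attacks row 2 at column 1 and diagonals 2.
(4,4) attacks row 2 at column 4 and diagonals 2.
(5,2) attacks row 2 at column 2 and diagonals 5.
Attacked columns: {1, 2, 4, 5}. Safe: {3}.

1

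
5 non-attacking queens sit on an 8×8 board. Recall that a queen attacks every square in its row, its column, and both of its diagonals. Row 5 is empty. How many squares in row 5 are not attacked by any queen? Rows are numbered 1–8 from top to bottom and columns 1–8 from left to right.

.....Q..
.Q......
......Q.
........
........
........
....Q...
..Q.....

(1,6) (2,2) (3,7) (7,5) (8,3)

(1,6) attacks row 5 at column 6 and diagonals 2.
(2,2) attacks row 5 at column 2 and diagonals 5.
(3,7) attacks row 5 at column 7 and diagonals 5.
(7,5) attacks row 5 at column 5 and diagonals 3, 7.
(8,3) attacks row 5 at column 3 and diagonals 6.
Attacked columns: {2, 3, 5, 6, 7}. Safe: {1, 4, 8}.

3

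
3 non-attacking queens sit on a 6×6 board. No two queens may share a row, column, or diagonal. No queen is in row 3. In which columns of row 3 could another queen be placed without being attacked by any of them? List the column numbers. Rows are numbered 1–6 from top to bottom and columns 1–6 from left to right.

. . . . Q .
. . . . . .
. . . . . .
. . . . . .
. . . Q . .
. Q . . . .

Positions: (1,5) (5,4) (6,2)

(1,5) attacks row 3 at column 5 and diagonals 3.
(5,4) attacks row 3 at column 4 and diagonals 2, 6.
(6,2) attacks row 3 at column 2 and diagonals 5.
Attacked columns: {2, 3, 4, 5, 6}. Safe: {1}.

columns 1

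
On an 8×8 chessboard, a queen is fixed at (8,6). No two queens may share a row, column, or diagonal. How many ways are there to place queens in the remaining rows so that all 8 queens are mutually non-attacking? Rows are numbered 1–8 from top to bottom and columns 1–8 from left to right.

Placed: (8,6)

Branch on row 1: col 1 → 0; col 2 → 0; col 3 → 5; col 4 → 4; col 5 → 3; col 7 → 2; col 8 → 2.
Sum: 0 + 0 + 5 + 4 + 3 + 2 + 2 = 16.

16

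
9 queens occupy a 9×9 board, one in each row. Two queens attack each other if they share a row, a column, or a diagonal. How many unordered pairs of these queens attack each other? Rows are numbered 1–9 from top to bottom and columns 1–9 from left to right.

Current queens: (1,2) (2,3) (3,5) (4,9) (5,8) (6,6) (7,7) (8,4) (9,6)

5

Same column: (6,6)–(9,6) (column 6).
Same diagonal: (1,2)–(2,3) (|1−2| = |2−3| = 1); (4,9)–(5,8) (|4−5| = |9−8| = 1); (6,6)–(7,7) (|6−7| = |6−7| = 1); (6,6)–(8,4) (|6−8| = |6−4| = 2).
Total attacking pairs: 5.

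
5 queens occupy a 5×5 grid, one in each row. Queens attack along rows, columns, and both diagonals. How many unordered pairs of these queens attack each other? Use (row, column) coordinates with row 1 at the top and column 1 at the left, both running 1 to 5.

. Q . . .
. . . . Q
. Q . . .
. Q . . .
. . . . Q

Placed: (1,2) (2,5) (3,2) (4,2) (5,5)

Same column: (1,2)–(3,2) (column 2); (1,2)–(4,2) (column 2); (2,5)–(5,5) (column 5); (3,2)–(4,2) (column 2).
Total attacking pairs: 4.

4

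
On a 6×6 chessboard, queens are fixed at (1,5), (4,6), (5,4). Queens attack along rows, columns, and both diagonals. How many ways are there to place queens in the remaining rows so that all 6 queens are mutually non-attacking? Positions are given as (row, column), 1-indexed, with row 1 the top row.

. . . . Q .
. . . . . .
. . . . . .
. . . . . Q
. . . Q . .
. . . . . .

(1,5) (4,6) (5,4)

1

Branch on row 2: col 2 → 0; col 3 → 1.
Sum: 0 + 1 = 1.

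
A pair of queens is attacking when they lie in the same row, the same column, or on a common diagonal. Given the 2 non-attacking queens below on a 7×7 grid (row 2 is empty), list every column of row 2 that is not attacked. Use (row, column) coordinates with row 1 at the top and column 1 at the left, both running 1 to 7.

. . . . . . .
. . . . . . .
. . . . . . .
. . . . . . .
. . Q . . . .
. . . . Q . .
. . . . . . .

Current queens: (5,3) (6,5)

columns 2, 4, 7

(5,3) attacks row 2 at column 3 and diagonals 6.
(6,5) attacks row 2 at column 5 and diagonals 1.
Attacked columns: {1, 3, 5, 6}. Safe: {2, 4, 7}.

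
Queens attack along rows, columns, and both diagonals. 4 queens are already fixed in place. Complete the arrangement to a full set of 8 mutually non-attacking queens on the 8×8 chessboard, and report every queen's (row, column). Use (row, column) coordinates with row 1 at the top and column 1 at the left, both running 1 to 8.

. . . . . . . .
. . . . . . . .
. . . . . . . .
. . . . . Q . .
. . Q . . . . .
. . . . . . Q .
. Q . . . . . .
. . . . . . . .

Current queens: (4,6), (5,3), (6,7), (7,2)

(1,1) (2,5) (3,8) (4,6) (5,3) (6,7) (7,2) (8,4)

Row 1: attacked by (4,6)→{3,6}; (5,3)→{3,7}; (6,7)→{2,7}; (7,2)→{2,8}. Safe: 1, 4, 5. Place at column 1.
Row 2: attacked by (1,1)→{1,2}; (4,6)→{4,6,8}; (5,3)→{3,6}; (6,7)→{3,7}; (7,2)→{2,7}. Safe: 5. Place at column 5.
Row 3: attacked by (1,1)→{1,3}; (2,5)→{4,5,6}; (4,6)→{5,6,7}; (5,3)→{1,3,5}; (6,7)→{4,7}; (7,2)→{2,6}. Safe: 8. Place at column 8.
Row 8: attacked by (1,1)→{1,8}; (2,5)→{5}; (3,8)→{3,8}; (4,6)→{2,6}; (5,3)→{3,6}; (6,7)→{5,7}; (7,2)→{1,2,3}. Safe: 4. Place at column 4.
Columns [1, 5, 8, 6, 3, 7, 2, 4], r−c [0, -3, -5, -2, 2, -1, 5, 4], r+c [2, 7, 11, 10, 8, 13, 9, 12] are all distinct, so no two queens attack.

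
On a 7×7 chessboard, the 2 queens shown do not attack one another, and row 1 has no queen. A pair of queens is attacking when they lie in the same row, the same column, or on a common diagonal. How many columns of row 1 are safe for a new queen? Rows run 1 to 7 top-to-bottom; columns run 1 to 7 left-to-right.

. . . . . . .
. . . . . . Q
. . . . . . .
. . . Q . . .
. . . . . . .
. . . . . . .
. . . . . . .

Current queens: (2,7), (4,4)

(2,7) attacks row 1 at column 7 and diagonals 6.
(4,4) attacks row 1 at column 4 and diagonals 1, 7.
Attacked columns: {1, 4, 6, 7}. Safe: {2, 3, 5}.

3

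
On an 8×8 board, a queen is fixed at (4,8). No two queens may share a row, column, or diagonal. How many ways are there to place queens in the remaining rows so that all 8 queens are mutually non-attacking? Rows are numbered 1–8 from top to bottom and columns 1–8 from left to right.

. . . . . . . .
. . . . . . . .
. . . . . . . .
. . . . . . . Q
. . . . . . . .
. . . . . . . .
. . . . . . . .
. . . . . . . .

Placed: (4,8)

Branch on row 1: col 1 → 1; col 2 → 2; col 3 → 4; col 4 → 5; col 6 → 4; col 7 → 2.
Sum: 1 + 2 + 4 + 5 + 4 + 2 = 18.

18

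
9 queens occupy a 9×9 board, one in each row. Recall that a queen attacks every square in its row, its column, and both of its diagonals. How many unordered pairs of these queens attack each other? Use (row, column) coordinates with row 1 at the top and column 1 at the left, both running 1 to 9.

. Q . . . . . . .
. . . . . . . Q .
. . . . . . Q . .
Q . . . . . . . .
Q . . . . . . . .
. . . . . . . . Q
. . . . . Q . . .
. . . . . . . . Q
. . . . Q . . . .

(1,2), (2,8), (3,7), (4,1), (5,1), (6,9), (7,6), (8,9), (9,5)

5

Same column: (4,1)–(5,1) (column 1); (6,9)–(8,9) (column 9).
Same diagonal: (1,2)–(8,9) (|1−8| = |2−9| = 7); (2,8)–(3,7) (|2−3| = |8−7| = 1); (5,1)–(9,5) (|5−9| = |1−5| = 4).
Total attacking pairs: 5.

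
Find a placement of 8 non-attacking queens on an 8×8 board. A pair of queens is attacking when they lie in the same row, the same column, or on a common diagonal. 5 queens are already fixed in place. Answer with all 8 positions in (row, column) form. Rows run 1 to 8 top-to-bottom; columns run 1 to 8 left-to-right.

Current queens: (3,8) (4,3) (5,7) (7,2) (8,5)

(1,1) (2,6) (3,8) (4,3) (5,7) (6,4) (7,2) (8,5)

Row 1: attacked by (3,8)→{6,8}; (4,3)→{3,6}; (5,7)→{3,7}; (7,2)→{2,8}; (8,5)→{5}. Safe: 1, 4. Place at column 1.
Row 2: attacked by (1,1)→{1,2}; (3,8)→{7,8}; (4,3)→{1,3,5}; (5,7)→{4,7}; (7,2)→{2,7}; (8,5)→{5}. Safe: 6. Place at column 6.
Row 6: attacked by (1,1)→{1,6}; (2,6)→{2,6}; (3,8)→{5,8}; (4,3)→{1,3,5}; (5,7)→{6,7,8}; (7,2)→{1,2,3}; (8,5)→{3,5,7}. Safe: 4. Place at column 4.
Columns [1, 6, 8, 3, 7, 4, 2, 5], r−c [0, -4, -5, 1, -2, 2, 5, 3], r+c [2, 8, 11, 7, 12, 10, 9, 13] are all distinct, so no two queens attack.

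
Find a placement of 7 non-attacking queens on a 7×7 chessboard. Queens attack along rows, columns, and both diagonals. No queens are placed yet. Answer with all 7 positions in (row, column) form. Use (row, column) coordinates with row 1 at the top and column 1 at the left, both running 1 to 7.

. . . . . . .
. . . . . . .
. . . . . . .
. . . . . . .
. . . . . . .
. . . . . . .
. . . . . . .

(1,4) (2,6) (3,1) (4,3) (5,5) (6,7) (7,2)

Row 1: Safe: 1, 2, 3, 4, 5, 6, 7. Place at column 4.
Row 2: attacked by (1,4)→{3,4,5}. Safe: 1, 2, 6, 7. Place at column 6.
Row 3: attacked by (1,4)→{2,4,6}; (2,6)→{5,6,7}. Safe: 1, 3. Place at column 1.
Row 4: attacked by (1,4)→{1,4,7}; (2,6)→{4,6}; (3,1)→{1,2}. Safe: 3, 5. Place at column 3.
Row 5: attacked by (1,4)→{4}; (2,6)→{3,6}; (3,1)→{1,3}; (4,3)→{2,3,4}. Safe: 5, 7. Place at column 5.
Row 6: attacked by (1,4)→{4}; (2,6)→{2,6}; (3,1)→{1,4}; (4,3)→{1,3,5}; (5,5)→{4,5,6}. Safe: 7. Place at column 7.
Row 7: attacked by (1,4)→{4}; (2,6)→{1,6}; (3,1)→{1,5}; (4,3)→{3,6}; (5,5)→{3,5,7}; (6,7)→{6,7}. Safe: 2. Place at column 2.
Columns [4, 6, 1, 3, 5, 7, 2], r−c [-3, -4, 2, 1, 0, -1, 5], r+c [5, 8, 4, 7, 10, 13, 9] are all distinct, so no two queens attack.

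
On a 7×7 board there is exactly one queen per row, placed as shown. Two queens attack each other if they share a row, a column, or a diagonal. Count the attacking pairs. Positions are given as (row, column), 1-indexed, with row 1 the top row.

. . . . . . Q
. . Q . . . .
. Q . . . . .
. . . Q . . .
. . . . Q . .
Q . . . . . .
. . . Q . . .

Same column: (4,4)–(7,4) (column 4).
Same diagonal: (1,7)–(4,4) (|1−4| = |7−4| = 3); (2,3)–(3,2) (|2−3| = |3−2| = 1); (4,4)–(5,5) (|4−5| = |4−5| = 1).
Total attacking pairs: 4.

4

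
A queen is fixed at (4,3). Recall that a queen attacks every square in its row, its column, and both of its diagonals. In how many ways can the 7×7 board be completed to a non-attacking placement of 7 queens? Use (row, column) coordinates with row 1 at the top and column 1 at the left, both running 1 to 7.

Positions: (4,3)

4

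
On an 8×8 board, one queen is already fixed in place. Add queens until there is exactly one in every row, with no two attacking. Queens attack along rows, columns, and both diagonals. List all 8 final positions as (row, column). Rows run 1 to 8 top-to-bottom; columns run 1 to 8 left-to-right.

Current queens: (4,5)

Row 1: attacked by (4,5)→{2,5,8}. Safe: 1, 3, 4, 6, 7. Place at column 3.
Row 2: attacked by (1,3)→{2,3,4}; (4,5)→{3,5,7}. Safe: 1, 6, 8. Place at column 1.
Row 3: attacked by (1,3)→{1,3,5}; (2,1)→{1,2}; (4,5)→{4,5,6}. Safe: 7, 8. Place at column 7.
Row 5: attacked by (1,3)→{3,7}; (2,1)→{1,4}; (3,7)→{5,7}; (4,5)→{4,5,6}. Safe: 2, 8. Place at column 8.
Row 6: attacked by (1,3)→{3,8}; (2,1)→{1,5}; (3,7)→{4,7}; (4,5)→{3,5,7}; (5,8)→{7,8}. Safe: 2, 6. Place at column 2.
Row 7: attacked by (1,3)→{3}; (2,1)→{1,6}; (3,7)→{3,7}; (4,5)→{2,5,8}; (5,8)→{6,8}; (6,2)→{1,2,3}. Safe: 4. Place at column 4.
Row 8: attacked by (1,3)→{3}; (2,1)→{1,7}; (3,7)→{2,7}; (4,5)→{1,5}; (5,8)→{5,8}; (6,2)→{2,4}; (7,4)→{3,4,5}. Safe: 6. Place at column 6.
Columns [3, 1, 7, 5, 8, 2, 4, 6], r−c [-2, 1, -4, -1, -3, 4, 3, 2], r+c [4, 3, 10, 9, 13, 8, 11, 14] are all distinct, so no two queens attack.

(1,3) (2,1) (3,7) (4,5) (5,8) (6,2) (7,4) (8,6)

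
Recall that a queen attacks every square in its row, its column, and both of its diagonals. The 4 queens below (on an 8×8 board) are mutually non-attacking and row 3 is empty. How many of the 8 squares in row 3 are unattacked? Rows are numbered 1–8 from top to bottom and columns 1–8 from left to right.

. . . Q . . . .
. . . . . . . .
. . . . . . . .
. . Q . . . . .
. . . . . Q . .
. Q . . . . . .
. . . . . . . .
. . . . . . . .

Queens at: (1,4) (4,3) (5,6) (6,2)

(1,4) attacks row 3 at column 4 and diagonals 2, 6.
(4,3) attacks row 3 at column 3 and diagonals 2, 4.
(5,6) attacks row 3 at column 6 and diagonals 4, 8.
(6,2) attacks row 3 at column 2 and diagonals 5.
Attacked columns: {2, 3, 4, 5, 6, 8}. Safe: {1, 7}.

2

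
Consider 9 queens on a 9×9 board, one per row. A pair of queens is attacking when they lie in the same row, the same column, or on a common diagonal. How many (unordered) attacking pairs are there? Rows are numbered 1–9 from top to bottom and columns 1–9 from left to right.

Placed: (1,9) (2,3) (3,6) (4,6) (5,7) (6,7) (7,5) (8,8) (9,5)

Same column: (3,6)–(4,6) (column 6); (5,7)–(6,7) (column 7); (7,5)–(9,5) (column 5).
Same diagonal: (1,9)–(4,6) (|1−4| = |9−6| = 3); (2,3)–(6,7) (|2−6| = |3−7| = 4); (4,6)–(5,7) (|4−5| = |6−7| = 1); (5,7)–(7,5) (|5−7| = |7−5| = 2).
Total attacking pairs: 7.

7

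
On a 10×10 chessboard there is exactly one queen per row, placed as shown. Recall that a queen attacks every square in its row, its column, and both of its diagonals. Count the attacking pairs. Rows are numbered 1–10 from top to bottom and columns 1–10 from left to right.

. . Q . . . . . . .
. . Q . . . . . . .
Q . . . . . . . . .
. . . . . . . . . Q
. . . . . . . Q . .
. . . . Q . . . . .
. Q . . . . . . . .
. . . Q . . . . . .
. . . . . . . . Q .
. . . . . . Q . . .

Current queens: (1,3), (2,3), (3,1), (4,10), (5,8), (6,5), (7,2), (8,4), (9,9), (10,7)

Same column: (1,3)–(2,3) (column 3).
Same diagonal: (1,3)–(3,1) (|1−3| = |3−1| = 2).
Total attacking pairs: 2.

2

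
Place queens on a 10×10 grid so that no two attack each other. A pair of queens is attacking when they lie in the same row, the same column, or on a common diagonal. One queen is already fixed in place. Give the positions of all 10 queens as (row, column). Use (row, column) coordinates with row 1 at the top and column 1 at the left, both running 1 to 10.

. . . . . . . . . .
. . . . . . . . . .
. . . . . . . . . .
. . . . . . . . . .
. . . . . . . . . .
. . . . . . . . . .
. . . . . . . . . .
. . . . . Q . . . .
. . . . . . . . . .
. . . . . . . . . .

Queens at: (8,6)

(1,7) (2,1) (3,8) (4,5) (5,2) (6,9) (7,3) (8,6) (9,4) (10,10)

Row 1: attacked by (8,6)→{6}. Safe: 1, 2, 3, 4, 5, 7, 8, 9, 10. Place at column 7.
Row 2: attacked by (1,7)→{6,7,8}; (8,6)→{6}. Safe: 1, 2, 3, 4, 5, 9, 10. Place at column 1.
Row 3: attacked by (1,7)→{5,7,9}; (2,1)→{1,2}; (8,6)→{1,6}. Safe: 3, 4, 8, 10. Place at column 8.
Row 4: attacked by (1,7)→{4,7,10}; (2,1)→{1,3}; (3,8)→{7,8,9}; (8,6)→{2,6,10}. Safe: 5. Place at column 5.
Row 5: attacked by (1,7)→{3,7}; (2,1)→{1,4}; (3,8)→{6,8,10}; (4,5)→{4,5,6}; (8,6)→{3,6,9}. Safe: 2. Place at column 2.
Row 6: attacked by (1,7)→{2,7}; (2,1)→{1,5}; (3,8)→{5,8}; (4,5)→{3,5,7}; (5,2)→{1,2,3}; (8,6)→{4,6,8}. Safe: 9, 10. Place at column 9.
Row 7: attacked by (1,7)→{1,7}; (2,1)→{1,6}; (3,8)→{4,8}; (4,5)→{2,5,8}; (5,2)→{2,4}; (6,9)→{8,9,10}; (8,6)→{5,6,7}. Safe: 3. Place at column 3.
Row 9: attacked by (1,7)→{7}; (2,1)→{1,8}; (3,8)→{2,8}; (4,5)→{5,10}; (5,2)→{2,6}; (6,9)→{6,9}; (7,3)→{1,3,5}; (8,6)→{5,6,7}. Safe: 4. Place at column 4.
Row 10: attacked by (1,7)→{7}; (2,1)→{1,9}; (3,8)→{1,8}; (4,5)→{5}; (5,2)→{2,7}; (6,9)→{5,9}; (7,3)→{3,6}; (8,6)→{4,6,8}; (9,4)→{3,4,5}. Safe: 10. Place at column 10.
Columns [7, 1, 8, 5, 2, 9, 3, 6, 4, 10], r−c [-6, 1, -5, -1, 3, -3, 4, 2, 5, 0], r+c [8, 3, 11, 9, 7, 15, 10, 14, 13, 20] are all distinct, so no two queens attack.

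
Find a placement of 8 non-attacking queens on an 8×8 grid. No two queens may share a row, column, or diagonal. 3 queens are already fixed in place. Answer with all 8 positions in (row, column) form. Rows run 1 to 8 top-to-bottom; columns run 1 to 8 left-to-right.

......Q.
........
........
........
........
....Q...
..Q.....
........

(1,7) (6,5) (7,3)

(1,7) (2,2) (3,4) (4,1) (5,8) (6,5) (7,3) (8,6)

Row 2: attacked by (1,7)→{6,7,8}; (6,5)→{1,5}; (7,3)→{3,8}. Safe: 2, 4. Place at column 2.
Row 3: attacked by (1,7)→{5,7}; (2,2)→{1,2,3}; (6,5)→{2,5,8}; (7,3)→{3,7}. Safe: 4, 6. Place at column 4.
Row 4: attacked by (1,7)→{4,7}; (2,2)→{2,4}; (3,4)→{3,4,5}; (6,5)→{3,5,7}; (7,3)→{3,6}. Safe: 1, 8. Place at column 1.
Row 5: attacked by (1,7)→{3,7}; (2,2)→{2,5}; (3,4)→{2,4,6}; (4,1)→{1,2}; (6,5)→{4,5,6}; (7,3)→{1,3,5}. Safe: 8. Place at column 8.
Row 8: attacked by (1,7)→{7}; (2,2)→{2,8}; (3,4)→{4}; (4,1)→{1,5}; (5,8)→{5,8}; (6,5)→{3,5,7}; (7,3)→{2,3,4}. Safe: 6. Place at column 6.
Columns [7, 2, 4, 1, 8, 5, 3, 6], r−c [-6, 0, -1, 3, -3, 1, 4, 2], r+c [8, 4, 7, 5, 13, 11, 10, 14] are all distinct, so no two queens attack.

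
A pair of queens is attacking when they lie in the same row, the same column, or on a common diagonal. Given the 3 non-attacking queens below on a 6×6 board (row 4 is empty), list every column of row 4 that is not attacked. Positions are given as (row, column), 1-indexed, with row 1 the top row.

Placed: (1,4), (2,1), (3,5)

columns 2

(1,4) attacks row 4 at column 4 and diagonals 1.
(2,1) attacks row 4 at column 1 and diagonals 3.
(3,5) attacks row 4 at column 5 and diagonals 4, 6.
Attacked columns: {1, 3, 4, 5, 6}. Safe: {2}.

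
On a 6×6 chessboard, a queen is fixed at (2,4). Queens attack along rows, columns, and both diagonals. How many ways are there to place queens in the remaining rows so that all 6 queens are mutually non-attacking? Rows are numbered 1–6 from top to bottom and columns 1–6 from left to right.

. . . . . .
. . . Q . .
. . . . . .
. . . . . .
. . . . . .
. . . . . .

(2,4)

1

Branch on row 1: col 1 → 0; col 2 → 1; col 6 → 0.
Sum: 0 + 1 + 0 = 1.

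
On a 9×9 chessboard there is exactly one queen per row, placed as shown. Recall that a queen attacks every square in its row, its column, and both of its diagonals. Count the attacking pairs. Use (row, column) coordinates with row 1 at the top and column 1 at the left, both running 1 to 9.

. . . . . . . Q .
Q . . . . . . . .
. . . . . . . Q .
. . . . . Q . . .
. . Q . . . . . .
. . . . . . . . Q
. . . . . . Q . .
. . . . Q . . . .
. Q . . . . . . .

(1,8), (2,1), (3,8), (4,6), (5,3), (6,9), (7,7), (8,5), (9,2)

2

Same column: (1,8)–(3,8) (column 8).
Same diagonal: (3,8)–(9,2) (|3−9| = |8−2| = 6).
Total attacking pairs: 2.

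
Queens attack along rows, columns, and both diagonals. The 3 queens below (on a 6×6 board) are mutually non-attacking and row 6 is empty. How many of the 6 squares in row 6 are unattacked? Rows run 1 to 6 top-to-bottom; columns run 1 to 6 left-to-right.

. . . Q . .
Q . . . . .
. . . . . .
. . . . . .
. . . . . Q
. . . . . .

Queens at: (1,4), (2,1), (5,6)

(1,4) attacks row 6 at column 4.
(2,1) attacks row 6 at column 1 and diagonals 5.
(5,6) attacks row 6 at column 6 and diagonals 5.
Attacked columns: {1, 4, 5, 6}. Safe: {2, 3}.

2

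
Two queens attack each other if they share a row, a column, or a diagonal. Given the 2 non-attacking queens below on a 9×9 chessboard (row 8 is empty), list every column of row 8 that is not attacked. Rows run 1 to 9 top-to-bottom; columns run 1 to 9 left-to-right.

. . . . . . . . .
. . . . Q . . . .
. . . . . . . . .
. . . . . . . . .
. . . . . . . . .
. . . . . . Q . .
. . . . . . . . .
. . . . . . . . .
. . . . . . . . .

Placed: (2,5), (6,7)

(2,5) attacks row 8 at column 5.
(6,7) attacks row 8 at column 7 and diagonals 5, 9.
Attacked columns: {5, 7, 9}. Safe: {1, 2, 3, 4, 6, 8}.

columns 1, 2, 3, 4, 6, 8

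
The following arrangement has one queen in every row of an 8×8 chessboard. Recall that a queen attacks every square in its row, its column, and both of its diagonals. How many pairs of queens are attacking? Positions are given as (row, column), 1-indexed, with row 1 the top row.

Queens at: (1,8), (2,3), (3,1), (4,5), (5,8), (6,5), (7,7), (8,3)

6

Same column: (1,8)–(5,8) (column 8); (2,3)–(8,3) (column 3); (4,5)–(6,5) (column 5).
Same diagonal: (1,8)–(4,5) (|1−4| = |8−5| = 3); (2,3)–(4,5) (|2−4| = |3−5| = 2); (6,5)–(8,3) (|6−8| = |5−3| = 2).
Total attacking pairs: 6.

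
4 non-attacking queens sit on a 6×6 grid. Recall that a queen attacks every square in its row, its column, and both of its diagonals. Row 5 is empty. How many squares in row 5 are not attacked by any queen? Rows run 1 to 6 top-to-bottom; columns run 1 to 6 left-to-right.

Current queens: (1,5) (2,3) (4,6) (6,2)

1

(1,5) attacks row 5 at column 5 and diagonals 1.
(2,3) attacks row 5 at column 3 and diagonals 6.
(4,6) attacks row 5 at column 6 and diagonals 5.
(6,2) attacks row 5 at column 2 and diagonals 1, 3.
Attacked columns: {1, 2, 3, 5, 6}. Safe: {4}.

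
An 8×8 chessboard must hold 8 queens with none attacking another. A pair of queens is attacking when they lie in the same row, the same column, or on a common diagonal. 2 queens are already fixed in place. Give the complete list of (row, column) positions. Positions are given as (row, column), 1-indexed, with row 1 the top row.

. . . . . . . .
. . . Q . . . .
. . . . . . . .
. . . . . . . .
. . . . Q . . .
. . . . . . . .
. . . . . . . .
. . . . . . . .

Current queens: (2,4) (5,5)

(1,6) (2,4) (3,2) (4,8) (5,5) (6,7) (7,1) (8,3)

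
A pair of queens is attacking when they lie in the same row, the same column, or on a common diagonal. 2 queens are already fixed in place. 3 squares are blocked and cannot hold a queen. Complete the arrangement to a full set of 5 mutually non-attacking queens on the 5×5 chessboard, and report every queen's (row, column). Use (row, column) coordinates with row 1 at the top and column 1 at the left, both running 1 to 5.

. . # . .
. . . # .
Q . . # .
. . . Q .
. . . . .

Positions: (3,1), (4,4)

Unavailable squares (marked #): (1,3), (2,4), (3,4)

(1,5) (2,3) (3,1) (4,4) (5,2)

Row 1: attacked by (3,1)→{1,3}; (4,4)→{1,4}. Blocked: 3. Safe: 2, 5. Place at column 5.
Row 2: attacked by (1,5)→{4,5}; (3,1)→{1,2}; (4,4)→{2,4}. Blocked: 4. Safe: 3. Place at column 3.
Row 5: attacked by (1,5)→{1,5}; (2,3)→{3}; (3,1)→{1,3}; (4,4)→{3,4,5}. Safe: 2. Place at column 2.
Columns [5, 3, 1, 4, 2], r−c [-4, -1, 2, 0, 3], r+c [6, 5, 4, 8, 7] are all distinct, so no two queens attack.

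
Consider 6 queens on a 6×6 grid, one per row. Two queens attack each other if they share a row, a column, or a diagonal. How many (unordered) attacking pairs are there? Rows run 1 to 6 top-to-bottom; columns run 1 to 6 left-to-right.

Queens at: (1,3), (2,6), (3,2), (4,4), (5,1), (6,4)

Same column: (4,4)–(6,4) (column 4).
Same diagonal: (2,6)–(4,4) (|2−4| = |6−4| = 2).
Total attacking pairs: 2.

2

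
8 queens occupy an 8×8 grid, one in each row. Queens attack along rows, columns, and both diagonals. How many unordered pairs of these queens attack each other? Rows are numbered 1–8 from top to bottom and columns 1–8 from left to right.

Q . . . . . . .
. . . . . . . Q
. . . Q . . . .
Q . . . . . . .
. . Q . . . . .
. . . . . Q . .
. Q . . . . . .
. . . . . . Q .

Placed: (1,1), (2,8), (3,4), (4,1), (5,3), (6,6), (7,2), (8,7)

2

Same column: (1,1)–(4,1) (column 1).
Same diagonal: (1,1)–(6,6) (|1−6| = |1−6| = 5).
Total attacking pairs: 2.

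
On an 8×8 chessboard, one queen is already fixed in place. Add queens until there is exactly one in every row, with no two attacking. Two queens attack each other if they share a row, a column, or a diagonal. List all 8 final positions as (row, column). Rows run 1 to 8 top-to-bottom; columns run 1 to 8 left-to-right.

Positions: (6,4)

Row 1: attacked by (6,4)→{4}. Safe: 1, 2, 3, 5, 6, 7, 8. Place at column 7.
Row 2: attacked by (1,7)→{6,7,8}; (6,4)→{4,8}. Safe: 1, 2, 3, 5. Place at column 2.
Row 3: attacked by (1,7)→{5,7}; (2,2)→{1,2,3}; (6,4)→{1,4,7}. Safe: 6, 8. Place at column 6.
Row 4: attacked by (1,7)→{4,7}; (2,2)→{2,4}; (3,6)→{5,6,7}; (6,4)→{2,4,6}. Safe: 1, 3, 8. Place at column 3.
Row 5: attacked by (1,7)→{3,7}; (2,2)→{2,5}; (3,6)→{4,6,8}; (4,3)→{2,3,4}; (6,4)→{3,4,5}. Safe: 1. Place at column 1.
Row 7: attacked by (1,7)→{1,7}; (2,2)→{2,7}; (3,6)→{2,6}; (4,3)→{3,6}; (5,1)→{1,3}; (6,4)→{3,4,5}. Safe: 8. Place at column 8.
Row 8: attacked by (1,7)→{7}; (2,2)→{2,8}; (3,6)→{1,6}; (4,3)→{3,7}; (5,1)→{1,4}; (6,4)→{2,4,6}; (7,8)→{7,8}. Safe: 5. Place at column 5.
Columns [7, 2, 6, 3, 1, 4, 8, 5], r−c [-6, 0, -3, 1, 4, 2, -1, 3], r+c [8, 4, 9, 7, 6, 10, 15, 13] are all distinct, so no two queens attack.

(1,7) (2,2) (3,6) (4,3) (5,1) (6,4) (7,8) (8,5)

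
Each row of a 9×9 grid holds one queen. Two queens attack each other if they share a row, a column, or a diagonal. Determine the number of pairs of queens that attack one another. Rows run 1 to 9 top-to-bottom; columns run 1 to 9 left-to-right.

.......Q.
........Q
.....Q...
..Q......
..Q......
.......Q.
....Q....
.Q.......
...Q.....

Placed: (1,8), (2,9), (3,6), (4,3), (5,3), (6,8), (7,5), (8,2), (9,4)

5

Same column: (1,8)–(6,8) (column 8); (4,3)–(5,3) (column 3).
Same diagonal: (1,8)–(2,9) (|1−2| = |8−9| = 1); (1,8)–(3,6) (|1−3| = |8−6| = 2); (5,3)–(7,5) (|5−7| = |3−5| = 2).
Total attacking pairs: 5.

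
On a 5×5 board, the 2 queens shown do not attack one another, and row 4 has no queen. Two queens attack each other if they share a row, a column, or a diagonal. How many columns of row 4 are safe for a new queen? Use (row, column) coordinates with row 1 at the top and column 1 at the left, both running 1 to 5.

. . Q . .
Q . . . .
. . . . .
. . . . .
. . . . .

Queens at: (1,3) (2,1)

(1,3) attacks row 4 at column 3.
(2,1) attacks row 4 at column 1 and diagonals 3.
Attacked columns: {1, 3}. Safe: {2, 4, 5}.

3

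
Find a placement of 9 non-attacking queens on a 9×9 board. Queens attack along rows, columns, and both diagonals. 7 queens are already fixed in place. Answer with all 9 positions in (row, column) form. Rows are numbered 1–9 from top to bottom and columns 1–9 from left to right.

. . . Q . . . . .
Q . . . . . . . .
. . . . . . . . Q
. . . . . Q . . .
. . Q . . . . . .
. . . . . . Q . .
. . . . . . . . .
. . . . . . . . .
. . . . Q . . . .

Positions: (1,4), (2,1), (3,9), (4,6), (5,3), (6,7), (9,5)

Row 7: attacked by (1,4)→{4}; (2,1)→{1,6}; (3,9)→{5,9}; (4,6)→{3,6,9}; (5,3)→{1,3,5}; (6,7)→{6,7,8}; (9,5)→{3,5,7}. Safe: 2. Place at column 2.
Row 8: attacked by (1,4)→{4}; (2,1)→{1,7}; (3,9)→{4,9}; (4,6)→{2,6}; (5,3)→{3,6}; (6,7)→{5,7,9}; (7,2)→{1,2,3}; (9,5)→{4,5,6}. Safe: 8. Place at column 8.
Columns [4, 1, 9, 6, 3, 7, 2, 8, 5], r−c [-3, 1, -6, -2, 2, -1, 5, 0, 4], r+c [5, 3, 12, 10, 8, 13, 9, 16, 14] are all distinct, so no two queens attack.

(1,4) (2,1) (3,9) (4,6) (5,3) (6,7) (7,2) (8,8) (9,5)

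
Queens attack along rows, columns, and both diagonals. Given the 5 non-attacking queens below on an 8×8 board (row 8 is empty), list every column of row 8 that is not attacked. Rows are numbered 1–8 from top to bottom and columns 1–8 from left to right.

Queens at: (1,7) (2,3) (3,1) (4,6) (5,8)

columns 4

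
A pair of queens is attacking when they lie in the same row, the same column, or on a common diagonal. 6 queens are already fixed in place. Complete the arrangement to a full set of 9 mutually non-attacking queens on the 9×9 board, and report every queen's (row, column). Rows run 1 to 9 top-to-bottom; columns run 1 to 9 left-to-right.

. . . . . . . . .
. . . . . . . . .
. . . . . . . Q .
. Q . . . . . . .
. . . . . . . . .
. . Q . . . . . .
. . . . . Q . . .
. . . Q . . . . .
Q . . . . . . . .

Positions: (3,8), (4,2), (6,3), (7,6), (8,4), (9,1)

(1,7) (2,5) (3,8) (4,2) (5,9) (6,3) (7,6) (8,4) (9,1)

Row 1: attacked by (3,8)→{6,8}; (4,2)→{2,5}; (6,3)→{3,8}; (7,6)→{6}; (8,4)→{4}; (9,1)→{1,9}. Safe: 7. Place at column 7.
Row 2: attacked by (1,7)→{6,7,8}; (3,8)→{7,8,9}; (4,2)→{2,4}; (6,3)→{3,7}; (7,6)→{1,6}; (8,4)→{4}; (9,1)→{1,8}. Safe: 5. Place at column 5.
Row 5: attacked by (1,7)→{3,7}; (2,5)→{2,5,8}; (3,8)→{6,8}; (4,2)→{1,2,3}; (6,3)→{2,3,4}; (7,6)→{4,6,8}; (8,4)→{1,4,7}; (9,1)→{1,5}. Safe: 9. Place at column 9.
Columns [7, 5, 8, 2, 9, 3, 6, 4, 1], r−c [-6, -3, -5, 2, -4, 3, 1, 4, 8], r+c [8, 7, 11, 6, 14, 9, 13, 12, 10] are all distinct, so no two queens attack.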